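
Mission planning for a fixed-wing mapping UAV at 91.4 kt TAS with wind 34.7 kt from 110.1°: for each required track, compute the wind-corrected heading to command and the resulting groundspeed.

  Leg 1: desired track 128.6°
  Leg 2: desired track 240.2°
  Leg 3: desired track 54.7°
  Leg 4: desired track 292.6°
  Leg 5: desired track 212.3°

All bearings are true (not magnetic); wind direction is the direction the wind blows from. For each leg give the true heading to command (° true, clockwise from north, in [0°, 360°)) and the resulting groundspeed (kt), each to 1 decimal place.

Leg 1: desired track 128.6°; wind correction -6.9° → command heading 121.7°, groundspeed 57.8 kt
Leg 2: desired track 240.2°; wind correction -16.9° → command heading 223.3°, groundspeed 109.8 kt
Leg 3: desired track 54.7°; wind correction +18.2° → command heading 72.9°, groundspeed 67.1 kt
Leg 4: desired track 292.6°; wind correction +0.9° → command heading 293.5°, groundspeed 126.1 kt
Leg 5: desired track 212.3°; wind correction -21.8° → command heading 190.5°, groundspeed 92.2 kt

Leg 1: heading=121.7°, groundspeed=57.8 kt
Leg 2: heading=223.3°, groundspeed=109.8 kt
Leg 3: heading=72.9°, groundspeed=67.1 kt
Leg 4: heading=293.5°, groundspeed=126.1 kt
Leg 5: heading=190.5°, groundspeed=92.2 kt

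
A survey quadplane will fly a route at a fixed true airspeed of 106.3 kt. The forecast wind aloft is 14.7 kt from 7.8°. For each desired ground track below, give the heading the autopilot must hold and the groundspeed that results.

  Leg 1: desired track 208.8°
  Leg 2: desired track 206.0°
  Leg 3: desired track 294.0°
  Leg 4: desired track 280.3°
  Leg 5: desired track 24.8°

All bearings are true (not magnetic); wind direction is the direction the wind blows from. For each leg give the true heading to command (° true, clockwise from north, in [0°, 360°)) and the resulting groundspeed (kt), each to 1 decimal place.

Leg 1: heading=211.6°, groundspeed=119.9 kt
Leg 2: heading=208.5°, groundspeed=120.2 kt
Leg 3: heading=301.6°, groundspeed=101.3 kt
Leg 4: heading=288.2°, groundspeed=104.6 kt
Leg 5: heading=22.5°, groundspeed=92.2 kt

Leg 1: desired track 208.8°; wind correction +2.8° → command heading 211.6°, groundspeed 119.9 kt
Leg 2: desired track 206.0°; wind correction +2.5° → command heading 208.5°, groundspeed 120.2 kt
Leg 3: desired track 294.0°; wind correction +7.6° → command heading 301.6°, groundspeed 101.3 kt
Leg 4: desired track 280.3°; wind correction +7.9° → command heading 288.2°, groundspeed 104.6 kt
Leg 5: desired track 24.8°; wind correction -2.3° → command heading 22.5°, groundspeed 92.2 kt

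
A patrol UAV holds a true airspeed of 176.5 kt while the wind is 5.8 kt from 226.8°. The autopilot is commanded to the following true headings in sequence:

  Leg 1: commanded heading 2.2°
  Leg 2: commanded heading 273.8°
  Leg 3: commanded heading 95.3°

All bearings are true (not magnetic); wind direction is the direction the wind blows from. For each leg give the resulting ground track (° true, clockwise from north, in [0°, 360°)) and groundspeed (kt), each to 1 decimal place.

Leg 1: heading 2.2°; drift +1.3° → track 3.5°, groundspeed 180.7 kt
Leg 2: heading 273.8°; drift +1.4° → track 275.2°, groundspeed 172.6 kt
Leg 3: heading 95.3°; drift -1.4° → track 93.9°, groundspeed 180.4 kt

Leg 1: track=3.5°, groundspeed=180.7 kt
Leg 2: track=275.2°, groundspeed=172.6 kt
Leg 3: track=93.9°, groundspeed=180.4 kt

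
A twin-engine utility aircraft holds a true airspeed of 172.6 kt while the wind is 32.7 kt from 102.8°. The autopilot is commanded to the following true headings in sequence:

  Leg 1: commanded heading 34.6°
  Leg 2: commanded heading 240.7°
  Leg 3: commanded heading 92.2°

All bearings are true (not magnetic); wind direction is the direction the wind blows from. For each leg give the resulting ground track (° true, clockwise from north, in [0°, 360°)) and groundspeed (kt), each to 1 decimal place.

Leg 1: heading 34.6°; drift -10.7° → track 23.9°, groundspeed 163.3 kt
Leg 2: heading 240.7°; drift +6.4° → track 247.1°, groundspeed 198.1 kt
Leg 3: heading 92.2°; drift -2.5° → track 89.7°, groundspeed 140.6 kt

Leg 1: track=23.9°, groundspeed=163.3 kt
Leg 2: track=247.1°, groundspeed=198.1 kt
Leg 3: track=89.7°, groundspeed=140.6 kt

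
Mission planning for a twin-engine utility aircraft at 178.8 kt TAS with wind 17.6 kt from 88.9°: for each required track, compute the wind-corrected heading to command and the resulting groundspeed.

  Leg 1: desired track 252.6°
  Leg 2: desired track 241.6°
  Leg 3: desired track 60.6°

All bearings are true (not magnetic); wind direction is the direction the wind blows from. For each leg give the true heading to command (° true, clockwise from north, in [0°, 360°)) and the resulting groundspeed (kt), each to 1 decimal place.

Leg 1: desired track 252.6°; wind correction -1.6° → command heading 251.0°, groundspeed 195.6 kt
Leg 2: desired track 241.6°; wind correction -2.6° → command heading 239.0°, groundspeed 194.3 kt
Leg 3: desired track 60.6°; wind correction +2.7° → command heading 63.3°, groundspeed 163.1 kt

Leg 1: heading=251.0°, groundspeed=195.6 kt
Leg 2: heading=239.0°, groundspeed=194.3 kt
Leg 3: heading=63.3°, groundspeed=163.1 kt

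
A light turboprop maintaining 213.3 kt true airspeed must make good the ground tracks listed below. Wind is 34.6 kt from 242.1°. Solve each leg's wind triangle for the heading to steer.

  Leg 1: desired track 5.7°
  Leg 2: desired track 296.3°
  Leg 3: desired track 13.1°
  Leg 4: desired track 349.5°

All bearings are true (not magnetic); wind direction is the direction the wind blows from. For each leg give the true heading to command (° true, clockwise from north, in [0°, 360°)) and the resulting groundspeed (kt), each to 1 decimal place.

Leg 1: heading=357.9°, groundspeed=230.5 kt
Leg 2: heading=288.7°, groundspeed=191.2 kt
Leg 3: heading=6.1°, groundspeed=234.4 kt
Leg 4: heading=340.6°, groundspeed=221.1 kt

Leg 1: desired track 5.7°; wind correction -7.8° → command heading 357.9°, groundspeed 230.5 kt
Leg 2: desired track 296.3°; wind correction -7.6° → command heading 288.7°, groundspeed 191.2 kt
Leg 3: desired track 13.1°; wind correction -7.0° → command heading 6.1°, groundspeed 234.4 kt
Leg 4: desired track 349.5°; wind correction -8.9° → command heading 340.6°, groundspeed 221.1 kt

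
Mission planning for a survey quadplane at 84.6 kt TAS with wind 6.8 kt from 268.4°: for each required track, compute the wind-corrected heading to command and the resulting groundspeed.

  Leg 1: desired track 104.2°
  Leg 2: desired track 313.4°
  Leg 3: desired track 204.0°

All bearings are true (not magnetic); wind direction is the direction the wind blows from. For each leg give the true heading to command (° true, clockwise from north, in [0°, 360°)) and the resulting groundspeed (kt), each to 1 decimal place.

Leg 1: desired track 104.2°; wind correction +1.3° → command heading 105.5°, groundspeed 91.1 kt
Leg 2: desired track 313.4°; wind correction -3.3° → command heading 310.1°, groundspeed 79.7 kt
Leg 3: desired track 204.0°; wind correction +4.2° → command heading 208.2°, groundspeed 81.4 kt

Leg 1: heading=105.5°, groundspeed=91.1 kt
Leg 2: heading=310.1°, groundspeed=79.7 kt
Leg 3: heading=208.2°, groundspeed=81.4 kt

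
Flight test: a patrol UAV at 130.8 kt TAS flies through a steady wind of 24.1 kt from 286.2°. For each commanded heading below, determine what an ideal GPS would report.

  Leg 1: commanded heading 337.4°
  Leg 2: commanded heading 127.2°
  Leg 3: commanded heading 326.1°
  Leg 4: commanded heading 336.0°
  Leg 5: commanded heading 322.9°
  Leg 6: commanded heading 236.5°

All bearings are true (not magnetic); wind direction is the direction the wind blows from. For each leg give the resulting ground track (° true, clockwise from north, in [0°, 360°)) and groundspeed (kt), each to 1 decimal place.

Leg 1: track=346.6°, groundspeed=117.2 kt
Leg 2: track=124.0°, groundspeed=153.5 kt
Leg 3: track=333.9°, groundspeed=113.4 kt
Leg 4: track=345.1°, groundspeed=116.7 kt
Leg 5: track=330.3°, groundspeed=112.4 kt
Leg 6: track=227.4°, groundspeed=116.7 kt

Leg 1: heading 337.4°; drift +9.2° → track 346.6°, groundspeed 117.2 kt
Leg 2: heading 127.2°; drift -3.2° → track 124.0°, groundspeed 153.5 kt
Leg 3: heading 326.1°; drift +7.8° → track 333.9°, groundspeed 113.4 kt
Leg 4: heading 336.0°; drift +9.1° → track 345.1°, groundspeed 116.7 kt
Leg 5: heading 322.9°; drift +7.4° → track 330.3°, groundspeed 112.4 kt
Leg 6: heading 236.5°; drift -9.1° → track 227.4°, groundspeed 116.7 kt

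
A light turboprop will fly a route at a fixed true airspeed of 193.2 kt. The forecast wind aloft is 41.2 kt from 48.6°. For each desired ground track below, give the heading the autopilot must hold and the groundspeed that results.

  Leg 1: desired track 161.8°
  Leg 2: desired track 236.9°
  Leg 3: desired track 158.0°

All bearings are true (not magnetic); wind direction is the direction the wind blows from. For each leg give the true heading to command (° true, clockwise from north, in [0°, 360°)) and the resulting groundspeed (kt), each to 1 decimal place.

Leg 1: heading=150.5°, groundspeed=205.7 kt
Leg 2: heading=238.7°, groundspeed=233.9 kt
Leg 3: heading=146.4°, groundspeed=202.9 kt

Leg 1: desired track 161.8°; wind correction -11.3° → command heading 150.5°, groundspeed 205.7 kt
Leg 2: desired track 236.9°; wind correction +1.8° → command heading 238.7°, groundspeed 233.9 kt
Leg 3: desired track 158.0°; wind correction -11.6° → command heading 146.4°, groundspeed 202.9 kt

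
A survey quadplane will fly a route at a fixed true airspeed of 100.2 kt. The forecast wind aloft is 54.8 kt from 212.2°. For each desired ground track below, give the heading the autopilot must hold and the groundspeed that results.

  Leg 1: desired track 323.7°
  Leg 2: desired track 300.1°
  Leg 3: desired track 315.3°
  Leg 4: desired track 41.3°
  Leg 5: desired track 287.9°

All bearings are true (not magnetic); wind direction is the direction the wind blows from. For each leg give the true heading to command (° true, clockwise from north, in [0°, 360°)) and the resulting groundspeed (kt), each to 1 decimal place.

Leg 1: heading=293.1°, groundspeed=106.3 kt
Leg 2: heading=267.0°, groundspeed=81.9 kt
Leg 3: heading=283.1°, groundspeed=97.2 kt
Leg 4: heading=46.3°, groundspeed=153.9 kt
Leg 5: heading=255.9°, groundspeed=71.4 kt

Leg 1: desired track 323.7°; wind correction -30.6° → command heading 293.1°, groundspeed 106.3 kt
Leg 2: desired track 300.1°; wind correction -33.1° → command heading 267.0°, groundspeed 81.9 kt
Leg 3: desired track 315.3°; wind correction -32.2° → command heading 283.1°, groundspeed 97.2 kt
Leg 4: desired track 41.3°; wind correction +5.0° → command heading 46.3°, groundspeed 153.9 kt
Leg 5: desired track 287.9°; wind correction -32.0° → command heading 255.9°, groundspeed 71.4 kt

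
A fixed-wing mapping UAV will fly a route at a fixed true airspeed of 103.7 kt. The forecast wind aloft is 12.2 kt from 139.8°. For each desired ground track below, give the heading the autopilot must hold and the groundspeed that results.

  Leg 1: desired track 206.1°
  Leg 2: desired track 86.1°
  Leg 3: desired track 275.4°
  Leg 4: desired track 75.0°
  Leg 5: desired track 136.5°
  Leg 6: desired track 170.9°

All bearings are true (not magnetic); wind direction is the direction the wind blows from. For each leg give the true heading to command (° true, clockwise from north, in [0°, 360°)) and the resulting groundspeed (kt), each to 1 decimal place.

Leg 1: heading=199.9°, groundspeed=98.2 kt
Leg 2: heading=91.5°, groundspeed=96.0 kt
Leg 3: heading=270.7°, groundspeed=112.1 kt
Leg 4: heading=81.1°, groundspeed=97.9 kt
Leg 5: heading=136.9°, groundspeed=91.5 kt
Leg 6: heading=167.4°, groundspeed=93.1 kt

Leg 1: desired track 206.1°; wind correction -6.2° → command heading 199.9°, groundspeed 98.2 kt
Leg 2: desired track 86.1°; wind correction +5.4° → command heading 91.5°, groundspeed 96.0 kt
Leg 3: desired track 275.4°; wind correction -4.7° → command heading 270.7°, groundspeed 112.1 kt
Leg 4: desired track 75.0°; wind correction +6.1° → command heading 81.1°, groundspeed 97.9 kt
Leg 5: desired track 136.5°; wind correction +0.4° → command heading 136.9°, groundspeed 91.5 kt
Leg 6: desired track 170.9°; wind correction -3.5° → command heading 167.4°, groundspeed 93.1 kt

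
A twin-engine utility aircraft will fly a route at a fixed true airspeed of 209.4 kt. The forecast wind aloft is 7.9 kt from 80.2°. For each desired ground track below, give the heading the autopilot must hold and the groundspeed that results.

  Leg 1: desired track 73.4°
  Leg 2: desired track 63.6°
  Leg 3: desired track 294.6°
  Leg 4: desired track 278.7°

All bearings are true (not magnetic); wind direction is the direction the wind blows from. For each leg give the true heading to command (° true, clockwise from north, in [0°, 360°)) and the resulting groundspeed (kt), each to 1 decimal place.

Leg 1: heading=73.7°, groundspeed=201.6 kt
Leg 2: heading=64.2°, groundspeed=201.8 kt
Leg 3: heading=295.8°, groundspeed=215.9 kt
Leg 4: heading=279.4°, groundspeed=216.9 kt

Leg 1: desired track 73.4°; wind correction +0.3° → command heading 73.7°, groundspeed 201.6 kt
Leg 2: desired track 63.6°; wind correction +0.6° → command heading 64.2°, groundspeed 201.8 kt
Leg 3: desired track 294.6°; wind correction +1.2° → command heading 295.8°, groundspeed 215.9 kt
Leg 4: desired track 278.7°; wind correction +0.7° → command heading 279.4°, groundspeed 216.9 kt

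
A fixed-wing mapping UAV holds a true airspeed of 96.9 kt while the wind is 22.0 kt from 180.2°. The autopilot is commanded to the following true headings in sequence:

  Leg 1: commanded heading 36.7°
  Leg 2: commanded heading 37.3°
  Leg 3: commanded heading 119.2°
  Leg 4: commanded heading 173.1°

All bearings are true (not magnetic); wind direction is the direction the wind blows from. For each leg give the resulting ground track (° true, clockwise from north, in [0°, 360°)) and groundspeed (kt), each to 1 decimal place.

Leg 1: track=30.2°, groundspeed=115.3 kt
Leg 2: track=30.7°, groundspeed=115.2 kt
Leg 3: track=106.6°, groundspeed=88.4 kt
Leg 4: track=171.0°, groundspeed=75.1 kt

Leg 1: heading 36.7°; drift -6.5° → track 30.2°, groundspeed 115.3 kt
Leg 2: heading 37.3°; drift -6.6° → track 30.7°, groundspeed 115.2 kt
Leg 3: heading 119.2°; drift -12.6° → track 106.6°, groundspeed 88.4 kt
Leg 4: heading 173.1°; drift -2.1° → track 171.0°, groundspeed 75.1 kt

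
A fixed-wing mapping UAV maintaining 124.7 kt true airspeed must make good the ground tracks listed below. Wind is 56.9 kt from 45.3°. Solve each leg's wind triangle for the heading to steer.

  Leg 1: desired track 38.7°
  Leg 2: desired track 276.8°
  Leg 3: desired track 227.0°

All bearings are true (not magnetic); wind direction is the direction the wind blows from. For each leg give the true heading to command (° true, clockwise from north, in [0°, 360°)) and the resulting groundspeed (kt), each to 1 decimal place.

Leg 1: heading=41.7°, groundspeed=68.0 kt
Leg 2: heading=297.7°, groundspeed=151.9 kt
Leg 3: heading=227.8°, groundspeed=181.6 kt

Leg 1: desired track 38.7°; wind correction +3.0° → command heading 41.7°, groundspeed 68.0 kt
Leg 2: desired track 276.8°; wind correction +20.9° → command heading 297.7°, groundspeed 151.9 kt
Leg 3: desired track 227.0°; wind correction +0.8° → command heading 227.8°, groundspeed 181.6 kt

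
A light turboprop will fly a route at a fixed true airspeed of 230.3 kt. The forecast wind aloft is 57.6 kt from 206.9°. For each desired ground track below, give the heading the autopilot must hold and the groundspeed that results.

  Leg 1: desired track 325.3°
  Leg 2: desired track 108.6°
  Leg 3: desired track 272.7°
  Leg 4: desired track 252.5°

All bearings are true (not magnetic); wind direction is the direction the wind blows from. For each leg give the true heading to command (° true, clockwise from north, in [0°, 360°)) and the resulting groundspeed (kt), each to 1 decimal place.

Leg 1: heading=312.6°, groundspeed=252.1 kt
Leg 2: heading=122.9°, groundspeed=231.5 kt
Leg 3: heading=259.5°, groundspeed=200.6 kt
Leg 4: heading=242.2°, groundspeed=186.3 kt

Leg 1: desired track 325.3°; wind correction -12.7° → command heading 312.6°, groundspeed 252.1 kt
Leg 2: desired track 108.6°; wind correction +14.3° → command heading 122.9°, groundspeed 231.5 kt
Leg 3: desired track 272.7°; wind correction -13.2° → command heading 259.5°, groundspeed 200.6 kt
Leg 4: desired track 252.5°; wind correction -10.3° → command heading 242.2°, groundspeed 186.3 kt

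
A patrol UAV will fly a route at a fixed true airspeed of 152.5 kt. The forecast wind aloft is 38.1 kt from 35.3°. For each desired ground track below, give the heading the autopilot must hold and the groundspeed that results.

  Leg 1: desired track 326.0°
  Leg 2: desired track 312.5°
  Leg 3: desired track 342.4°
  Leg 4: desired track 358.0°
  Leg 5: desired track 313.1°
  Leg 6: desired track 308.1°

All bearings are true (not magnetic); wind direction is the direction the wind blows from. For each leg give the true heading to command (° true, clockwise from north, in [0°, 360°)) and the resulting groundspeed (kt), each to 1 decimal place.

Leg 1: heading=339.5°, groundspeed=134.8 kt
Leg 2: heading=326.9°, groundspeed=143.0 kt
Leg 3: heading=353.9°, groundspeed=126.5 kt
Leg 4: heading=6.7°, groundspeed=120.4 kt
Leg 5: heading=327.4°, groundspeed=142.6 kt
Leg 6: heading=322.6°, groundspeed=145.8 kt

Leg 1: desired track 326.0°; wind correction +13.5° → command heading 339.5°, groundspeed 134.8 kt
Leg 2: desired track 312.5°; wind correction +14.4° → command heading 326.9°, groundspeed 143.0 kt
Leg 3: desired track 342.4°; wind correction +11.5° → command heading 353.9°, groundspeed 126.5 kt
Leg 4: desired track 358.0°; wind correction +8.7° → command heading 6.7°, groundspeed 120.4 kt
Leg 5: desired track 313.1°; wind correction +14.3° → command heading 327.4°, groundspeed 142.6 kt
Leg 6: desired track 308.1°; wind correction +14.5° → command heading 322.6°, groundspeed 145.8 kt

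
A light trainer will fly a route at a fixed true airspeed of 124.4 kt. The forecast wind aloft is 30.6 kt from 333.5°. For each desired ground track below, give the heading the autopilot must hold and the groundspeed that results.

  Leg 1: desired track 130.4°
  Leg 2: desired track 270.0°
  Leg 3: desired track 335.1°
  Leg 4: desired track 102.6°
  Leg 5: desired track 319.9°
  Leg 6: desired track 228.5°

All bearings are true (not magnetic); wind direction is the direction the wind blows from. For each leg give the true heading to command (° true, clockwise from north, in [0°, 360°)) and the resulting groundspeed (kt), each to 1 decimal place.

Leg 1: heading=124.9°, groundspeed=152.0 kt
Leg 2: heading=282.7°, groundspeed=107.7 kt
Leg 3: heading=334.7°, groundspeed=93.8 kt
Leg 4: heading=91.6°, groundspeed=141.4 kt
Leg 5: heading=323.2°, groundspeed=94.4 kt
Leg 6: heading=242.2°, groundspeed=128.8 kt

Leg 1: desired track 130.4°; wind correction -5.5° → command heading 124.9°, groundspeed 152.0 kt
Leg 2: desired track 270.0°; wind correction +12.7° → command heading 282.7°, groundspeed 107.7 kt
Leg 3: desired track 335.1°; wind correction -0.4° → command heading 334.7°, groundspeed 93.8 kt
Leg 4: desired track 102.6°; wind correction -11.0° → command heading 91.6°, groundspeed 141.4 kt
Leg 5: desired track 319.9°; wind correction +3.3° → command heading 323.2°, groundspeed 94.4 kt
Leg 6: desired track 228.5°; wind correction +13.7° → command heading 242.2°, groundspeed 128.8 kt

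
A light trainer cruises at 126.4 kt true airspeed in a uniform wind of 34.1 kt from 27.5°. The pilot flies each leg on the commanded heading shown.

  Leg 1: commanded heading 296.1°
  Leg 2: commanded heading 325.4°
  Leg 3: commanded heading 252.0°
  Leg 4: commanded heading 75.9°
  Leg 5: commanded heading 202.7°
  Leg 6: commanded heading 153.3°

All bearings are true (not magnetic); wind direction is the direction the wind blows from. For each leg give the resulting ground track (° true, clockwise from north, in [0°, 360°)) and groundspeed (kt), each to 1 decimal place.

Leg 1: heading 296.1°; drift -15.0° → track 281.1°, groundspeed 131.7 kt
Leg 2: heading 325.4°; drift -15.3° → track 310.1°, groundspeed 114.5 kt
Leg 3: heading 252.0°; drift -9.0° → track 243.0°, groundspeed 152.6 kt
Leg 4: heading 75.9°; drift +13.8° → track 89.7°, groundspeed 106.8 kt
Leg 5: heading 202.7°; drift +1.0° → track 203.7°, groundspeed 160.4 kt
Leg 6: heading 153.3°; drift +10.7° → track 164.0°, groundspeed 148.9 kt

Leg 1: track=281.1°, groundspeed=131.7 kt
Leg 2: track=310.1°, groundspeed=114.5 kt
Leg 3: track=243.0°, groundspeed=152.6 kt
Leg 4: track=89.7°, groundspeed=106.8 kt
Leg 5: track=203.7°, groundspeed=160.4 kt
Leg 6: track=164.0°, groundspeed=148.9 kt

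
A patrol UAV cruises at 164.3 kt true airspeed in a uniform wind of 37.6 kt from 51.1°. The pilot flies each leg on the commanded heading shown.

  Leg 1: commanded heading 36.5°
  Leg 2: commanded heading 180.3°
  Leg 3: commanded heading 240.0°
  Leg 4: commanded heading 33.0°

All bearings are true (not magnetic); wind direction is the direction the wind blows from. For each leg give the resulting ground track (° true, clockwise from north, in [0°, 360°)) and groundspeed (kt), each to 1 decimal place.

Leg 1: heading 36.5°; drift -4.2° → track 32.3°, groundspeed 128.3 kt
Leg 2: heading 180.3°; drift +8.8° → track 189.1°, groundspeed 190.3 kt
Leg 3: heading 240.0°; drift -1.7° → track 238.3°, groundspeed 201.5 kt
Leg 4: heading 33.0°; drift -5.2° → track 27.8°, groundspeed 129.1 kt

Leg 1: track=32.3°, groundspeed=128.3 kt
Leg 2: track=189.1°, groundspeed=190.3 kt
Leg 3: track=238.3°, groundspeed=201.5 kt
Leg 4: track=27.8°, groundspeed=129.1 kt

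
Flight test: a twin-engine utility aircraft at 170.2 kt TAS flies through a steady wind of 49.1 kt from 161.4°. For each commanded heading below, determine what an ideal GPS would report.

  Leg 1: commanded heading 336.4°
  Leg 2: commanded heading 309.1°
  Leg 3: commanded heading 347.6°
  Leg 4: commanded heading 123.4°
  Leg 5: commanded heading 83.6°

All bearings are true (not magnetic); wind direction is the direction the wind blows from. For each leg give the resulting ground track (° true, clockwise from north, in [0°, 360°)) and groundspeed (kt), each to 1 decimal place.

Leg 1: track=337.5°, groundspeed=219.2 kt
Leg 2: track=316.2°, groundspeed=213.3 kt
Leg 3: track=346.2°, groundspeed=219.1 kt
Leg 4: track=110.5°, groundspeed=134.9 kt
Leg 5: track=66.9°, groundspeed=166.9 kt

Leg 1: heading 336.4°; drift +1.1° → track 337.5°, groundspeed 219.2 kt
Leg 2: heading 309.1°; drift +7.1° → track 316.2°, groundspeed 213.3 kt
Leg 3: heading 347.6°; drift -1.4° → track 346.2°, groundspeed 219.1 kt
Leg 4: heading 123.4°; drift -12.9° → track 110.5°, groundspeed 134.9 kt
Leg 5: heading 83.6°; drift -16.7° → track 66.9°, groundspeed 166.9 kt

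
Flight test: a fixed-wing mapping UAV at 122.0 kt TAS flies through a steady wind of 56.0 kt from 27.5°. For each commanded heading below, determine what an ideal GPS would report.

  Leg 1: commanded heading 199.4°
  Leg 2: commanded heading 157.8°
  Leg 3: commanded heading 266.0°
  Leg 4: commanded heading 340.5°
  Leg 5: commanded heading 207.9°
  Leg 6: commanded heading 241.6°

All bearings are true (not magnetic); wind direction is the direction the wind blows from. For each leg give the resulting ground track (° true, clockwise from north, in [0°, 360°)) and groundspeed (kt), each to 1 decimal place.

Leg 1: heading 199.4°; drift +2.5° → track 201.9°, groundspeed 177.6 kt
Leg 2: heading 157.8°; drift +15.1° → track 172.9°, groundspeed 163.9 kt
Leg 3: heading 266.0°; drift -17.5° → track 248.5°, groundspeed 158.6 kt
Leg 4: heading 340.5°; drift -26.0° → track 314.5°, groundspeed 93.3 kt
Leg 5: heading 207.9°; drift -0.1° → track 207.8°, groundspeed 178.0 kt
Leg 6: heading 241.6°; drift -10.6° → track 231.0°, groundspeed 171.3 kt

Leg 1: track=201.9°, groundspeed=177.6 kt
Leg 2: track=172.9°, groundspeed=163.9 kt
Leg 3: track=248.5°, groundspeed=158.6 kt
Leg 4: track=314.5°, groundspeed=93.3 kt
Leg 5: track=207.8°, groundspeed=178.0 kt
Leg 6: track=231.0°, groundspeed=171.3 kt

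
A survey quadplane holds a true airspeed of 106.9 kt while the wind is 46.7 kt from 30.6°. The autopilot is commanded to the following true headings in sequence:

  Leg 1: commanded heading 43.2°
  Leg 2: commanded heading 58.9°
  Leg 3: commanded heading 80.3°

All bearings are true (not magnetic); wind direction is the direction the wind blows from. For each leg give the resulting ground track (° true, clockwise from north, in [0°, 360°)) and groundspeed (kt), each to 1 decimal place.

Leg 1: track=52.6°, groundspeed=62.2 kt
Leg 2: track=77.5°, groundspeed=69.4 kt
Leg 3: track=105.2°, groundspeed=84.6 kt

Leg 1: heading 43.2°; drift +9.4° → track 52.6°, groundspeed 62.2 kt
Leg 2: heading 58.9°; drift +18.6° → track 77.5°, groundspeed 69.4 kt
Leg 3: heading 80.3°; drift +24.9° → track 105.2°, groundspeed 84.6 kt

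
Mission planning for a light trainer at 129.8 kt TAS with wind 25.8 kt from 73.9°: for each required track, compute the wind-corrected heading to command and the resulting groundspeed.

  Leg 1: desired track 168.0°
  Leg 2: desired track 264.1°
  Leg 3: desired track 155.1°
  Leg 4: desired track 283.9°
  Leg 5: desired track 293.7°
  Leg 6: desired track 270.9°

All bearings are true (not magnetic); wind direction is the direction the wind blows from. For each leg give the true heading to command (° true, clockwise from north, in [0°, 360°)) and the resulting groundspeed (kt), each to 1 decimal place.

Leg 1: desired track 168.0°; wind correction -11.4° → command heading 156.6°, groundspeed 129.1 kt
Leg 2: desired track 264.1°; wind correction +2.0° → command heading 266.1°, groundspeed 155.1 kt
Leg 3: desired track 155.1°; wind correction -11.3° → command heading 143.8°, groundspeed 123.3 kt
Leg 4: desired track 283.9°; wind correction +5.7° → command heading 289.6°, groundspeed 151.5 kt
Leg 5: desired track 293.7°; wind correction +7.3° → command heading 301.0°, groundspeed 148.6 kt
Leg 6: desired track 270.9°; wind correction +3.3° → command heading 274.2°, groundspeed 154.3 kt

Leg 1: heading=156.6°, groundspeed=129.1 kt
Leg 2: heading=266.1°, groundspeed=155.1 kt
Leg 3: heading=143.8°, groundspeed=123.3 kt
Leg 4: heading=289.6°, groundspeed=151.5 kt
Leg 5: heading=301.0°, groundspeed=148.6 kt
Leg 6: heading=274.2°, groundspeed=154.3 kt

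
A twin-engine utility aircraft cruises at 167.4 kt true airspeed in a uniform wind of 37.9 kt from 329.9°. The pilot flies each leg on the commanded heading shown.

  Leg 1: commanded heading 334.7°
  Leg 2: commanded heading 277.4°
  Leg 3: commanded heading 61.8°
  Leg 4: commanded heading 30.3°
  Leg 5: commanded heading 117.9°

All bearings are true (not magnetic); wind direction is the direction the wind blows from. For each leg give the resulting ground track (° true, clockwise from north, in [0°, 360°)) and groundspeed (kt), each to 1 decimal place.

Leg 1: heading 334.7°; drift +1.4° → track 336.1°, groundspeed 129.7 kt
Leg 2: heading 277.4°; drift -11.8° → track 265.6°, groundspeed 147.4 kt
Leg 3: heading 61.8°; drift +12.7° → track 74.5°, groundspeed 172.9 kt
Leg 4: heading 30.3°; drift +12.5° → track 42.8°, groundspeed 152.3 kt
Leg 5: heading 117.9°; drift +5.7° → track 123.6°, groundspeed 200.5 kt

Leg 1: track=336.1°, groundspeed=129.7 kt
Leg 2: track=265.6°, groundspeed=147.4 kt
Leg 3: track=74.5°, groundspeed=172.9 kt
Leg 4: track=42.8°, groundspeed=152.3 kt
Leg 5: track=123.6°, groundspeed=200.5 kt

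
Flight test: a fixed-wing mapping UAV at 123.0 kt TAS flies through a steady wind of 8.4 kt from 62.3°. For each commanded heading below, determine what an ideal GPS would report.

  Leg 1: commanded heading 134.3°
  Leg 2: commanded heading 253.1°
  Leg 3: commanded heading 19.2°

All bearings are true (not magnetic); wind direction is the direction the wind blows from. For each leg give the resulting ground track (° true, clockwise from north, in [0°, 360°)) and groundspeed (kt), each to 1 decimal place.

Leg 1: track=138.1°, groundspeed=120.7 kt
Leg 2: track=252.4°, groundspeed=131.3 kt
Leg 3: track=16.4°, groundspeed=117.0 kt

Leg 1: heading 134.3°; drift +3.8° → track 138.1°, groundspeed 120.7 kt
Leg 2: heading 253.1°; drift -0.7° → track 252.4°, groundspeed 131.3 kt
Leg 3: heading 19.2°; drift -2.8° → track 16.4°, groundspeed 117.0 kt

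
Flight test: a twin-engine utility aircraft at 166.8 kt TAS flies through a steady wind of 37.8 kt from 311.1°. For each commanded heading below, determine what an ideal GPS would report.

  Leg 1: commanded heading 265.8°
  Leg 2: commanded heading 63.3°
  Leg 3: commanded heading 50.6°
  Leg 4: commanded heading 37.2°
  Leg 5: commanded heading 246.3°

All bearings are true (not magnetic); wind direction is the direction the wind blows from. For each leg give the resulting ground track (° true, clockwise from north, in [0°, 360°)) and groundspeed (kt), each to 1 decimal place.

Leg 1: heading 265.8°; drift -10.8° → track 255.0°, groundspeed 142.8 kt
Leg 2: heading 63.3°; drift +10.9° → track 74.2°, groundspeed 184.4 kt
Leg 3: heading 50.6°; drift +12.2° → track 62.8°, groundspeed 177.0 kt
Leg 4: heading 37.2°; drift +12.9° → track 50.1°, groundspeed 168.5 kt
Leg 5: heading 246.3°; drift -12.8° → track 233.5°, groundspeed 154.5 kt

Leg 1: track=255.0°, groundspeed=142.8 kt
Leg 2: track=74.2°, groundspeed=184.4 kt
Leg 3: track=62.8°, groundspeed=177.0 kt
Leg 4: track=50.1°, groundspeed=168.5 kt
Leg 5: track=233.5°, groundspeed=154.5 kt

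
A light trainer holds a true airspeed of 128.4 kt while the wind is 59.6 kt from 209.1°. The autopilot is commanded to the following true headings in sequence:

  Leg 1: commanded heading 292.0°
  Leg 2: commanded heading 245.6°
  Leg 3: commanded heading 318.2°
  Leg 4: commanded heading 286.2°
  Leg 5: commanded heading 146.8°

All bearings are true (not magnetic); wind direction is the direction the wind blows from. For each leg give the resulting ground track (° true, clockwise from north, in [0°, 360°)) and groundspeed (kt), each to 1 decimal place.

Leg 1: heading 292.0°; drift +26.0° → track 318.0°, groundspeed 134.7 kt
Leg 2: heading 245.6°; drift +23.8° → track 269.4°, groundspeed 88.0 kt
Leg 3: heading 318.2°; drift +20.8° → track 339.0°, groundspeed 158.3 kt
Leg 4: heading 286.2°; drift +26.8° → track 313.0°, groundspeed 128.9 kt
Leg 5: heading 146.8°; drift -27.7° → track 119.1°, groundspeed 113.7 kt

Leg 1: track=318.0°, groundspeed=134.7 kt
Leg 2: track=269.4°, groundspeed=88.0 kt
Leg 3: track=339.0°, groundspeed=158.3 kt
Leg 4: track=313.0°, groundspeed=128.9 kt
Leg 5: track=119.1°, groundspeed=113.7 kt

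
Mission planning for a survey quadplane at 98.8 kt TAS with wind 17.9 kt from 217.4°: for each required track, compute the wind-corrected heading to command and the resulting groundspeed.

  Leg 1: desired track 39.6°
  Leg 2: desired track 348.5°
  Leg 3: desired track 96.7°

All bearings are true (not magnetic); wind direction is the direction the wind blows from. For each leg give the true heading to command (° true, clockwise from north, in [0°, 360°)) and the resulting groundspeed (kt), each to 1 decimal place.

Leg 1: desired track 39.6°; wind correction +0.4° → command heading 40.0°, groundspeed 116.7 kt
Leg 2: desired track 348.5°; wind correction -7.8° → command heading 340.7°, groundspeed 109.6 kt
Leg 3: desired track 96.7°; wind correction +9.0° → command heading 105.7°, groundspeed 106.7 kt

Leg 1: heading=40.0°, groundspeed=116.7 kt
Leg 2: heading=340.7°, groundspeed=109.6 kt
Leg 3: heading=105.7°, groundspeed=106.7 kt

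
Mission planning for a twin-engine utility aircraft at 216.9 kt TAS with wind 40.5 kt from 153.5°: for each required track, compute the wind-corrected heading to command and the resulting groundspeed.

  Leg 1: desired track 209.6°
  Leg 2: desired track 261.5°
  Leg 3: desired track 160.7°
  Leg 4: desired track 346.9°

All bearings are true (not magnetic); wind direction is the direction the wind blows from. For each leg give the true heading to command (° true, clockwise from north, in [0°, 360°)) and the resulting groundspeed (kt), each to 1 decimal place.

Leg 1: heading=200.7°, groundspeed=191.7 kt
Leg 2: heading=251.3°, groundspeed=226.0 kt
Leg 3: heading=159.4°, groundspeed=176.7 kt
Leg 4: heading=349.4°, groundspeed=256.1 kt

Leg 1: desired track 209.6°; wind correction -8.9° → command heading 200.7°, groundspeed 191.7 kt
Leg 2: desired track 261.5°; wind correction -10.2° → command heading 251.3°, groundspeed 226.0 kt
Leg 3: desired track 160.7°; wind correction -1.3° → command heading 159.4°, groundspeed 176.7 kt
Leg 4: desired track 346.9°; wind correction +2.5° → command heading 349.4°, groundspeed 256.1 kt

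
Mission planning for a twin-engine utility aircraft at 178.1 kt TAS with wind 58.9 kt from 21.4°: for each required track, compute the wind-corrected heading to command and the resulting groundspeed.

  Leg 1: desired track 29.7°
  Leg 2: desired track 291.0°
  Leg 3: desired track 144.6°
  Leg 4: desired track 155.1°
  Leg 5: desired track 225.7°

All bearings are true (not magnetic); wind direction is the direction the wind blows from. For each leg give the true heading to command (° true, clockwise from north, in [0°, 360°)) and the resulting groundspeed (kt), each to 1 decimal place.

Leg 1: desired track 29.7°; wind correction -2.7° → command heading 27.0°, groundspeed 119.6 kt
Leg 2: desired track 291.0°; wind correction +19.3° → command heading 310.3°, groundspeed 168.5 kt
Leg 3: desired track 144.6°; wind correction -16.1° → command heading 128.5°, groundspeed 203.4 kt
Leg 4: desired track 155.1°; wind correction -13.8° → command heading 141.3°, groundspeed 213.6 kt
Leg 5: desired track 225.7°; wind correction +7.8° → command heading 233.5°, groundspeed 230.1 kt

Leg 1: heading=27.0°, groundspeed=119.6 kt
Leg 2: heading=310.3°, groundspeed=168.5 kt
Leg 3: heading=128.5°, groundspeed=203.4 kt
Leg 4: heading=141.3°, groundspeed=213.6 kt
Leg 5: heading=233.5°, groundspeed=230.1 kt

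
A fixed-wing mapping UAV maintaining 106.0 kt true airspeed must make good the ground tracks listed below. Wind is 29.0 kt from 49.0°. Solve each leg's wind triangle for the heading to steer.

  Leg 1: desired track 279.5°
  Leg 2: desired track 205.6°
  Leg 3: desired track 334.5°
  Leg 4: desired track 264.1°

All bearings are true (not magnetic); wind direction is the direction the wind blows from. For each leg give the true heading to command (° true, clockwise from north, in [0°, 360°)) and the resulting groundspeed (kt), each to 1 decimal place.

Leg 1: heading=291.7°, groundspeed=122.1 kt
Leg 2: heading=199.4°, groundspeed=132.0 kt
Leg 3: heading=349.8°, groundspeed=94.5 kt
Leg 4: heading=273.2°, groundspeed=128.4 kt

Leg 1: desired track 279.5°; wind correction +12.2° → command heading 291.7°, groundspeed 122.1 kt
Leg 2: desired track 205.6°; wind correction -6.2° → command heading 199.4°, groundspeed 132.0 kt
Leg 3: desired track 334.5°; wind correction +15.3° → command heading 349.8°, groundspeed 94.5 kt
Leg 4: desired track 264.1°; wind correction +9.1° → command heading 273.2°, groundspeed 128.4 kt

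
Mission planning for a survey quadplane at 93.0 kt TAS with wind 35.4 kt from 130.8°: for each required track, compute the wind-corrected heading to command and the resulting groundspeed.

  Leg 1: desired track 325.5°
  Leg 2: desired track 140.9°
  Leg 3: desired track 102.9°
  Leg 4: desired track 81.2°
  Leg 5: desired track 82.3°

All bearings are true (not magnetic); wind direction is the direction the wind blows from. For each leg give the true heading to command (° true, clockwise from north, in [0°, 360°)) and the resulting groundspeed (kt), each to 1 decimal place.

Leg 1: heading=331.0°, groundspeed=126.8 kt
Leg 2: heading=137.1°, groundspeed=57.9 kt
Leg 3: heading=113.2°, groundspeed=60.2 kt
Leg 4: heading=98.1°, groundspeed=66.1 kt
Leg 5: heading=98.9°, groundspeed=65.7 kt

Leg 1: desired track 325.5°; wind correction +5.5° → command heading 331.0°, groundspeed 126.8 kt
Leg 2: desired track 140.9°; wind correction -3.8° → command heading 137.1°, groundspeed 57.9 kt
Leg 3: desired track 102.9°; wind correction +10.3° → command heading 113.2°, groundspeed 60.2 kt
Leg 4: desired track 81.2°; wind correction +16.9° → command heading 98.1°, groundspeed 66.1 kt
Leg 5: desired track 82.3°; wind correction +16.6° → command heading 98.9°, groundspeed 65.7 kt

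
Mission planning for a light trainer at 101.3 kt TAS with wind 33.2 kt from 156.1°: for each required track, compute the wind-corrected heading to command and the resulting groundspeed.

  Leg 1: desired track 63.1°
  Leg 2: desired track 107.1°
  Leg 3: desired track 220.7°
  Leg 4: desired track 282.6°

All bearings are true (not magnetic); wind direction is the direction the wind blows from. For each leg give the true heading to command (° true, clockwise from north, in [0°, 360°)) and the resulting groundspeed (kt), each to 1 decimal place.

Leg 1: heading=82.2°, groundspeed=97.5 kt
Leg 2: heading=121.4°, groundspeed=76.4 kt
Leg 3: heading=203.5°, groundspeed=82.5 kt
Leg 4: heading=267.3°, groundspeed=117.5 kt

Leg 1: desired track 63.1°; wind correction +19.1° → command heading 82.2°, groundspeed 97.5 kt
Leg 2: desired track 107.1°; wind correction +14.3° → command heading 121.4°, groundspeed 76.4 kt
Leg 3: desired track 220.7°; wind correction -17.2° → command heading 203.5°, groundspeed 82.5 kt
Leg 4: desired track 282.6°; wind correction -15.3° → command heading 267.3°, groundspeed 117.5 kt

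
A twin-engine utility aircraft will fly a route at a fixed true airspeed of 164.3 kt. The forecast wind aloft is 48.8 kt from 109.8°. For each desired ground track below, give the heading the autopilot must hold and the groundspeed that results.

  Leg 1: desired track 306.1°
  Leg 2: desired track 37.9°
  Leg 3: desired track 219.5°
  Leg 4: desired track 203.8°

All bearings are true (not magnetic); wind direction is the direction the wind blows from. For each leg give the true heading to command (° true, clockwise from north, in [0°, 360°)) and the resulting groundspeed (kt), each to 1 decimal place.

Leg 1: heading=310.9°, groundspeed=210.6 kt
Leg 2: heading=54.3°, groundspeed=142.5 kt
Leg 3: heading=203.3°, groundspeed=174.2 kt
Leg 4: heading=186.6°, groundspeed=160.3 kt

Leg 1: desired track 306.1°; wind correction +4.8° → command heading 310.9°, groundspeed 210.6 kt
Leg 2: desired track 37.9°; wind correction +16.4° → command heading 54.3°, groundspeed 142.5 kt
Leg 3: desired track 219.5°; wind correction -16.2° → command heading 203.3°, groundspeed 174.2 kt
Leg 4: desired track 203.8°; wind correction -17.2° → command heading 186.6°, groundspeed 160.3 kt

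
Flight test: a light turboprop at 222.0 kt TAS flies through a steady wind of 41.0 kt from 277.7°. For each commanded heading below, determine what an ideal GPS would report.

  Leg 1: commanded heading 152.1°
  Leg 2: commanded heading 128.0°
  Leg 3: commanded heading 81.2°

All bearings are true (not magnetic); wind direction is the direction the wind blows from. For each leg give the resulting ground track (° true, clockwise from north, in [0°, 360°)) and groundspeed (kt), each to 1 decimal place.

Leg 1: heading 152.1°; drift -7.7° → track 144.4°, groundspeed 248.1 kt
Leg 2: heading 128.0°; drift -4.6° → track 123.4°, groundspeed 258.2 kt
Leg 3: heading 81.2°; drift +2.6° → track 83.8°, groundspeed 261.6 kt

Leg 1: track=144.4°, groundspeed=248.1 kt
Leg 2: track=123.4°, groundspeed=258.2 kt
Leg 3: track=83.8°, groundspeed=261.6 kt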